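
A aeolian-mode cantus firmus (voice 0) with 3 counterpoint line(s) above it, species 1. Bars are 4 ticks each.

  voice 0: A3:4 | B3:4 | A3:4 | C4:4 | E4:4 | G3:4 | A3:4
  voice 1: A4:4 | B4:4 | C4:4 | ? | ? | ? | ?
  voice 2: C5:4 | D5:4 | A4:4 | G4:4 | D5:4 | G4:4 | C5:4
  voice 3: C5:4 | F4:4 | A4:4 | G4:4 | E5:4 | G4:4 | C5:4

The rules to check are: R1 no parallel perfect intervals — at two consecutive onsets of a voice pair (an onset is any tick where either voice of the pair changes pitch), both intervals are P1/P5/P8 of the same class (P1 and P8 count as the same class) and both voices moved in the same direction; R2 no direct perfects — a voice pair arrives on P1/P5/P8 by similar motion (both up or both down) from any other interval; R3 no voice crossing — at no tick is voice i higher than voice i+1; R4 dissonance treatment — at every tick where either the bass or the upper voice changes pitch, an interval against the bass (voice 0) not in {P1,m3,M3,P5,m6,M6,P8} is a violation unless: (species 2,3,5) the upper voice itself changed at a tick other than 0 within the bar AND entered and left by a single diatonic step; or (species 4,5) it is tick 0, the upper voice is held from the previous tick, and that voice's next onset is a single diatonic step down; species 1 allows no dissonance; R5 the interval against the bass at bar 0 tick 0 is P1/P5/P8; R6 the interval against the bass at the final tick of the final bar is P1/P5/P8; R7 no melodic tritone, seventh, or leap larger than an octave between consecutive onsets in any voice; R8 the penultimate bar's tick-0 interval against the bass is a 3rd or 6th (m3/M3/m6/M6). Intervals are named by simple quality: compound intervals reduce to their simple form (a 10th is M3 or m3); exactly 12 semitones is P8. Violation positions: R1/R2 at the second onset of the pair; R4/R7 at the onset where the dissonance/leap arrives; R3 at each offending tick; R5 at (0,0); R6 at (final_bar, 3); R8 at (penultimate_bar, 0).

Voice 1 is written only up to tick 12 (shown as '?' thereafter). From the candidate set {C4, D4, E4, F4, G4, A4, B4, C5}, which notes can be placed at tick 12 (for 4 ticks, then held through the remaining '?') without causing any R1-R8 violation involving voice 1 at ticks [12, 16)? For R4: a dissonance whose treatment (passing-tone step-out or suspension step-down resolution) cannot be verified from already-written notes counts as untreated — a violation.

{C4, E4}

C4: legal
D4: violates R4
E4: legal
F4: violates R4
G4: violates R2
A4: violates R3
B4: violates R3,R4,R7
C5: violates R2,R3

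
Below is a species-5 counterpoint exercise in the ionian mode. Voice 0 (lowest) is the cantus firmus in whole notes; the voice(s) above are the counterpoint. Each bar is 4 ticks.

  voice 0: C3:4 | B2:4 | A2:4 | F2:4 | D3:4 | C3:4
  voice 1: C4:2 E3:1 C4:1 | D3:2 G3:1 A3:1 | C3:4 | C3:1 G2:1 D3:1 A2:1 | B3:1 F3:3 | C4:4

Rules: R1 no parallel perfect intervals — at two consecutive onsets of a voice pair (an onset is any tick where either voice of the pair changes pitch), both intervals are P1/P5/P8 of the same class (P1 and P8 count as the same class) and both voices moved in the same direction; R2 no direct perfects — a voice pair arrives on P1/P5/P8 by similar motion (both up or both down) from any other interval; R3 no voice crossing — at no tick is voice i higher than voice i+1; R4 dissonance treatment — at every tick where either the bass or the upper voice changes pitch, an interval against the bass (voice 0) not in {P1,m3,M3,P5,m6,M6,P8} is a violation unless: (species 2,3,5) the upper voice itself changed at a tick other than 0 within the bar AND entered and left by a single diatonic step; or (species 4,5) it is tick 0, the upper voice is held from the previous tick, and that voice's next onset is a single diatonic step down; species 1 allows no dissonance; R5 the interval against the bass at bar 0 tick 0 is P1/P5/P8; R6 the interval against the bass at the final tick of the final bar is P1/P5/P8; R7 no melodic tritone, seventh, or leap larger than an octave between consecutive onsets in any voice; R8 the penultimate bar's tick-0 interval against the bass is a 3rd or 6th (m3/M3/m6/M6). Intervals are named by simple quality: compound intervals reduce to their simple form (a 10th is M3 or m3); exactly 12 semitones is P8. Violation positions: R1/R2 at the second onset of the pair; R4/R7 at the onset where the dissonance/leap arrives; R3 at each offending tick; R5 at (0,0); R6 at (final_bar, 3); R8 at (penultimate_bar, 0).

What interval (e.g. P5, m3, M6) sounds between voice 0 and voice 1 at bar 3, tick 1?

voice 0=F2 voice 1=G2 -> M2

M2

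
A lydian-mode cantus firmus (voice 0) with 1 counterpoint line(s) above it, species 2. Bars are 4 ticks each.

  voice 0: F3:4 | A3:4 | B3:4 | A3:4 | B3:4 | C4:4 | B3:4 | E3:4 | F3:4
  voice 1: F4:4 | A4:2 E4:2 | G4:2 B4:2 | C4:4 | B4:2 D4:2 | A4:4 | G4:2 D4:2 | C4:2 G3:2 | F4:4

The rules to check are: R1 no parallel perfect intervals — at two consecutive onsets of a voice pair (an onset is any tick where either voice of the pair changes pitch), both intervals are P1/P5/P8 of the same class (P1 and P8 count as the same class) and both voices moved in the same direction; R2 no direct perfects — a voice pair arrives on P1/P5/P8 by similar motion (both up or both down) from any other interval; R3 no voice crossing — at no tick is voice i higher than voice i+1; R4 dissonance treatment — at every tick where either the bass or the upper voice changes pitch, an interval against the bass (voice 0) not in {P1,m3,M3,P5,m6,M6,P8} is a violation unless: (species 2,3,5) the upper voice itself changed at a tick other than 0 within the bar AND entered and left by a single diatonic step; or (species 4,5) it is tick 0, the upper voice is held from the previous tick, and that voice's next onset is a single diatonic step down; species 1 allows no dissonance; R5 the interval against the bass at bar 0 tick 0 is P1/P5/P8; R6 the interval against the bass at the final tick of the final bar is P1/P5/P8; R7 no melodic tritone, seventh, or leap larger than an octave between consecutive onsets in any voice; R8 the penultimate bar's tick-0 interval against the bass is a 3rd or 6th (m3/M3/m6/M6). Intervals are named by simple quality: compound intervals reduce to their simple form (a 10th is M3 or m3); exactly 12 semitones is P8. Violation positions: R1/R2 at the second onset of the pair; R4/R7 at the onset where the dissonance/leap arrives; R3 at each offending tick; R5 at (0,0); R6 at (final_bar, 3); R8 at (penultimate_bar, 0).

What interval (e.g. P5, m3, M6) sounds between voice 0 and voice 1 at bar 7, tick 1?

voice 0=E3 voice 1=C4 -> m6

m6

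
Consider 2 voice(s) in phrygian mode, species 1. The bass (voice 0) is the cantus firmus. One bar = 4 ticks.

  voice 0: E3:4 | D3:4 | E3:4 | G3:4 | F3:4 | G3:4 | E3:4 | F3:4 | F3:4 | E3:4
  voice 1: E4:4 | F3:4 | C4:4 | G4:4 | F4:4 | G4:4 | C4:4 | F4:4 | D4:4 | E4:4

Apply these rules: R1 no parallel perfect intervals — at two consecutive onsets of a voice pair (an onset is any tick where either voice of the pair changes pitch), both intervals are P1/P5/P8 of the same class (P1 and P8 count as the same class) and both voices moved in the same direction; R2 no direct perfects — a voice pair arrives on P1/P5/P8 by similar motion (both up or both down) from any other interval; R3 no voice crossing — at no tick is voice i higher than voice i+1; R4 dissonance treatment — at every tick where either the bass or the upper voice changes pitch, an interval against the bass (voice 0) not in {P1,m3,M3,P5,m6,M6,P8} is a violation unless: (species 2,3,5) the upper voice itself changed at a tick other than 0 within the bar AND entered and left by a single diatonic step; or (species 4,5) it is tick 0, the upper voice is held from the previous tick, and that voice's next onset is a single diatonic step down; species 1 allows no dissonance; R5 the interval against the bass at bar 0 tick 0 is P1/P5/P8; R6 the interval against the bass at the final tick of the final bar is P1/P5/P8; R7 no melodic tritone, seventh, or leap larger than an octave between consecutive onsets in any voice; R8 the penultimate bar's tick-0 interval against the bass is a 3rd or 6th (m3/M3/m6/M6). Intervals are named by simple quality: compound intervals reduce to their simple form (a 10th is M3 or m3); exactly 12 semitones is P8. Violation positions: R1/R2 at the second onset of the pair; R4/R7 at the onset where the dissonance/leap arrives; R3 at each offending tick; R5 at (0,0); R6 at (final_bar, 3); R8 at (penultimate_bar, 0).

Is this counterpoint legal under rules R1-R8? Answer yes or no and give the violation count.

bar 0: v0=E3 v1=E4 (P8)
bar 1: v0=D3 v1=F3 (m3)
bar 2: v0=E3 v1=C4 (m6)
bar 3: v0=G3 v1=G4 (P8)
bar 4: v0=F3 v1=F4 (P8)
bar 5: v0=G3 v1=G4 (P8)
bar 6: v0=E3 v1=C4 (m6)
bar 7: v0=F3 v1=F4 (P8)
bar 8: v0=F3 v1=D4 (M6)
bar 9: v0=E3 v1=E4 (P8)
  R7 @ bar1.0: E4->F3 leap 11st
  R2 @ bar3.0: E3/C4 m6 -> G3/G4 P8 similar
  R1 @ bar4.0: G3/G4 P8 -> F3/F4 P8 similar
  R1 @ bar5.0: F3/F4 P8 -> G3/G4 P8 similar
  R2 @ bar7.0: E3/C4 m6 -> F3/F4 P8 similar

No (5 violations)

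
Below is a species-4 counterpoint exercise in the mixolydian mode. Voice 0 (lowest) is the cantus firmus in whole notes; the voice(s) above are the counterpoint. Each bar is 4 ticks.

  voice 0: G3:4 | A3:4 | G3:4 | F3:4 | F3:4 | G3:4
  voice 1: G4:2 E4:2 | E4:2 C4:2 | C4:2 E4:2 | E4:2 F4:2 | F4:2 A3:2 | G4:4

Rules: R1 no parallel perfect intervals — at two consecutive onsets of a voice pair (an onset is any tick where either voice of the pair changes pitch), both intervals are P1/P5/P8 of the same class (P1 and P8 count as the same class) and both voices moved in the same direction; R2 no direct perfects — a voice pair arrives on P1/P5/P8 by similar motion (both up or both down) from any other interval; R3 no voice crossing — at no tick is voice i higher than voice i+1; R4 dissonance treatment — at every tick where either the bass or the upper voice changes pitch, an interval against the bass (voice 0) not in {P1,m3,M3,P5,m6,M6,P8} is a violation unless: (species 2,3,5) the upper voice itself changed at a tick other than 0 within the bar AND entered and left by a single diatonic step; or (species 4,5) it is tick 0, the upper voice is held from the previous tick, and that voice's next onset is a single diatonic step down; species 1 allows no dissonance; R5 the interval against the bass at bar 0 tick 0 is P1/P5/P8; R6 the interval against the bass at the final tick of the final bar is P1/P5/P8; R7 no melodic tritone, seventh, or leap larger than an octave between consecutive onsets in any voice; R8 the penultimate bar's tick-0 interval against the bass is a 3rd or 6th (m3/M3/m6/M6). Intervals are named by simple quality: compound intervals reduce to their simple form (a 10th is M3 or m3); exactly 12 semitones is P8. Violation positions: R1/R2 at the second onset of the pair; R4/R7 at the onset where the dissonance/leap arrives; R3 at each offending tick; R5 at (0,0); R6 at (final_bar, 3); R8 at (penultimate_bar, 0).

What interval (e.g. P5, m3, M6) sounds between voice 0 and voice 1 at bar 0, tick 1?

voice 0=G3 voice 1=G4 -> P8

P8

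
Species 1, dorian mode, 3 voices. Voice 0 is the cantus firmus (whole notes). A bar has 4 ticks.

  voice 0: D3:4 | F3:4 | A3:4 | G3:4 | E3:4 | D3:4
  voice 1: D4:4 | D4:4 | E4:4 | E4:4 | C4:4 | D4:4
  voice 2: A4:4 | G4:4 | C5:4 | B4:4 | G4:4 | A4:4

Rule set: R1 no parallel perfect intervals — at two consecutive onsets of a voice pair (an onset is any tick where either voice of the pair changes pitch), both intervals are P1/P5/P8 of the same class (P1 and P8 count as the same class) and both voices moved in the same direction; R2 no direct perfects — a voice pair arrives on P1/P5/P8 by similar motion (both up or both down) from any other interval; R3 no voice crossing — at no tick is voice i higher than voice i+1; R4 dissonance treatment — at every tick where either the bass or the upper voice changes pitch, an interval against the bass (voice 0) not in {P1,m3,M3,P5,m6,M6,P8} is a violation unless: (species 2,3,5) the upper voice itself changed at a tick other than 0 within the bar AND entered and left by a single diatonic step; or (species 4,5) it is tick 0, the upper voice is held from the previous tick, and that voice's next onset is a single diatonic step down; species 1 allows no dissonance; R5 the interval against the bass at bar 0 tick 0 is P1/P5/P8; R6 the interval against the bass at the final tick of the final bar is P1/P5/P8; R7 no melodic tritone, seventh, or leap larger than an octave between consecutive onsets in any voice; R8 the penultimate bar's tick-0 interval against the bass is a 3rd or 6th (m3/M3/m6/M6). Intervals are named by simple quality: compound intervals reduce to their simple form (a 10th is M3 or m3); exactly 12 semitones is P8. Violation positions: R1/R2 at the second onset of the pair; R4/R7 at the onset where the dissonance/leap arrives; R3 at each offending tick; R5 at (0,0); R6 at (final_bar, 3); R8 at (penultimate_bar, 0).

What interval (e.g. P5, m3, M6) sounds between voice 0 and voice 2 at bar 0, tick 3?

voice 0=D3 voice 2=A4 -> P5

P5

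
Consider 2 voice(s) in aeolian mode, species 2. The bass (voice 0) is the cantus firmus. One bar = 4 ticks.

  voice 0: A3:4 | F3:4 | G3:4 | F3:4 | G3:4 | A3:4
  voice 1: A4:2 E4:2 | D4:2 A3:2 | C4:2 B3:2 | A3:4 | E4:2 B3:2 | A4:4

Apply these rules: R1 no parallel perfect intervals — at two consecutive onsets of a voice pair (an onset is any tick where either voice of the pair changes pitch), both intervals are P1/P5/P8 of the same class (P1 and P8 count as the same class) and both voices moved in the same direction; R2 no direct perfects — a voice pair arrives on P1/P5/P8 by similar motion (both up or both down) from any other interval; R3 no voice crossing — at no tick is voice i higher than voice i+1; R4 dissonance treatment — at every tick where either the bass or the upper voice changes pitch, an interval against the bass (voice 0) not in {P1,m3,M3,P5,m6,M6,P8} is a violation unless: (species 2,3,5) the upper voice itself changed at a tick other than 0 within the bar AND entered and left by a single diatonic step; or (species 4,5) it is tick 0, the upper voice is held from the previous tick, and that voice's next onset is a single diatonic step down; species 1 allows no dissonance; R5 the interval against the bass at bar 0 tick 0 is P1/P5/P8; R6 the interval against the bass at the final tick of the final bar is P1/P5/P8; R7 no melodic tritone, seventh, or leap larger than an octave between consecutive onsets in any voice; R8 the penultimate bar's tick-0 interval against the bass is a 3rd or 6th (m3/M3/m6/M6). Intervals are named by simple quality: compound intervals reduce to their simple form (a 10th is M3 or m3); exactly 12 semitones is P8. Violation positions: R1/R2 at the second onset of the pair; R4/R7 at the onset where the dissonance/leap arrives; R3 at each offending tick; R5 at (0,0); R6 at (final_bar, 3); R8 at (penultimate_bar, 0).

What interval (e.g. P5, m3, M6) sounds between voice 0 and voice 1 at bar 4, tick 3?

voice 0=G3 voice 1=B3 -> M3

M3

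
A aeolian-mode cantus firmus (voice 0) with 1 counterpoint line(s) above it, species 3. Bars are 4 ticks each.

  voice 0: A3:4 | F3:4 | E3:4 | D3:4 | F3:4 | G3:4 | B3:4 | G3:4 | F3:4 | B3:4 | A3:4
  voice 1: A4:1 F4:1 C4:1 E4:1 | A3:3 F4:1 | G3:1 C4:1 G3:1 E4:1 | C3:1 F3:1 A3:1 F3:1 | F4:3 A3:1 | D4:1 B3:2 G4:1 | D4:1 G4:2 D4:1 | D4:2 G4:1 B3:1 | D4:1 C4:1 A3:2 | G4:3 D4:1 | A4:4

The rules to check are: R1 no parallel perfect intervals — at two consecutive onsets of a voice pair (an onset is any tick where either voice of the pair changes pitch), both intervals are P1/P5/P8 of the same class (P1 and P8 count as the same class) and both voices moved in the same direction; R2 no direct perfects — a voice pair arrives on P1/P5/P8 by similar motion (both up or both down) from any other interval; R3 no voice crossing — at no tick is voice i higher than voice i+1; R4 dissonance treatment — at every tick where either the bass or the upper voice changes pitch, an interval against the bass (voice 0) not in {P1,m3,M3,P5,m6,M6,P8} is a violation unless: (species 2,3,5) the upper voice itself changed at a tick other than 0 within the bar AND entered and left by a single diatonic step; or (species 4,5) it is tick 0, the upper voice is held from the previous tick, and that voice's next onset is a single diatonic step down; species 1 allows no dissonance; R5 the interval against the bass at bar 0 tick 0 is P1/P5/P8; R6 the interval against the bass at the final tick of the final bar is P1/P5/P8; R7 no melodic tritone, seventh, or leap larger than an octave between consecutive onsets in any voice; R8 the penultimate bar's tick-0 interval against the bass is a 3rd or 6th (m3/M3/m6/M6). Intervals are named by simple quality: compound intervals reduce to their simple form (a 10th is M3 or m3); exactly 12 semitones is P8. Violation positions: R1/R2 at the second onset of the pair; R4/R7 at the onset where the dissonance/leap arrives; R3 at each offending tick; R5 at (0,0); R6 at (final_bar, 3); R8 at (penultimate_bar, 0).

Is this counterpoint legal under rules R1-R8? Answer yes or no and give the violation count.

bar 0: v0=A3 v1=A4 (P8)
bar 1: v0=F3 v1=A3 (M3)
bar 2: v0=E3 v1=G3 (m3)
bar 3: v0=D3 v1=C3 (M2)
bar 4: v0=F3 v1=F4 (P8)
bar 5: v0=G3 v1=D4 (P5)
bar 6: v0=B3 v1=D4 (m3)
bar 7: v0=G3 v1=D4 (P5)
bar 8: v0=F3 v1=D4 (M6)
bar 9: v0=B3 v1=G4 (m6)
bar 10: v0=A3 v1=A4 (P8)
  R7 @ bar2.0: F4->G3 leap 10st
  R3 @ bar3.0: D3 above C3
  R4 @ bar3.0: D3/C3 M2 untreated
  R7 @ bar3.0: E4->C3 leap 16st
  R2 @ bar4.0: D3/F3 m3 -> F3/F4 P8 similar
  R2 @ bar5.0: F3/A3 M3 -> G3/D4 P5 similar
  R7 @ bar9.0: F3->B3 leap 6st
  R7 @ bar9.0: A3->G4 leap 10st

No (8 violations)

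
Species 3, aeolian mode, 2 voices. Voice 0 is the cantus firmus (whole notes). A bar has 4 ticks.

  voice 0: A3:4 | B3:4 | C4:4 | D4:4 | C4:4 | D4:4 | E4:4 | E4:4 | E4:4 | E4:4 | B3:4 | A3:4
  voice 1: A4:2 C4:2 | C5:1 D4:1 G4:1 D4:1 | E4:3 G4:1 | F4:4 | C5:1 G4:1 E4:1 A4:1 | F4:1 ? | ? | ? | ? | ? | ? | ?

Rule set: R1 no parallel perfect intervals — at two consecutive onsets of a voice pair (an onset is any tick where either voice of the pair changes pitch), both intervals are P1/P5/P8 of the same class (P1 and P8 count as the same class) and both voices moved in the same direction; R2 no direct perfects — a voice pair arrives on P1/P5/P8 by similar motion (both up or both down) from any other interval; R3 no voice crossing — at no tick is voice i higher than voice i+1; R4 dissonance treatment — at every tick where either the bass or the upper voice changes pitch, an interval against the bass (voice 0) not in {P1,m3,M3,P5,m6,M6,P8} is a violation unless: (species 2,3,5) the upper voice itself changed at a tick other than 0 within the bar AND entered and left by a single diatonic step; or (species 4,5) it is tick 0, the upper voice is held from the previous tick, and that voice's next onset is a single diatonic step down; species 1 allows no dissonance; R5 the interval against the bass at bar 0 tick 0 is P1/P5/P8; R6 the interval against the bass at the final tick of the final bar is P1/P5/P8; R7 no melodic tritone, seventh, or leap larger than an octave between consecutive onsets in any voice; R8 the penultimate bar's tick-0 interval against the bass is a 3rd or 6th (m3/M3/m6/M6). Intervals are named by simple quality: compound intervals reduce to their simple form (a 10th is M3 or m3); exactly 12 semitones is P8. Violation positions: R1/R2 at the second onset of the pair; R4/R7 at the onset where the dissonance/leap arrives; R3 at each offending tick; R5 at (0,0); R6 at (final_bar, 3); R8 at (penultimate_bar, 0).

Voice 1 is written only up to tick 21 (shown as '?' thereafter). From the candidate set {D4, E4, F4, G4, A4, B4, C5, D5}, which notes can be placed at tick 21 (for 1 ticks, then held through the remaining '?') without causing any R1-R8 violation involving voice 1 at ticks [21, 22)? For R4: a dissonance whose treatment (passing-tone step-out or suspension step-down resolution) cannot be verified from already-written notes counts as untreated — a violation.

{A4, D4, D5, F4}

D4: legal
E4: violates R4
F4: legal
G4: violates R4
A4: legal
B4: violates R7
C5: violates R4
D5: legal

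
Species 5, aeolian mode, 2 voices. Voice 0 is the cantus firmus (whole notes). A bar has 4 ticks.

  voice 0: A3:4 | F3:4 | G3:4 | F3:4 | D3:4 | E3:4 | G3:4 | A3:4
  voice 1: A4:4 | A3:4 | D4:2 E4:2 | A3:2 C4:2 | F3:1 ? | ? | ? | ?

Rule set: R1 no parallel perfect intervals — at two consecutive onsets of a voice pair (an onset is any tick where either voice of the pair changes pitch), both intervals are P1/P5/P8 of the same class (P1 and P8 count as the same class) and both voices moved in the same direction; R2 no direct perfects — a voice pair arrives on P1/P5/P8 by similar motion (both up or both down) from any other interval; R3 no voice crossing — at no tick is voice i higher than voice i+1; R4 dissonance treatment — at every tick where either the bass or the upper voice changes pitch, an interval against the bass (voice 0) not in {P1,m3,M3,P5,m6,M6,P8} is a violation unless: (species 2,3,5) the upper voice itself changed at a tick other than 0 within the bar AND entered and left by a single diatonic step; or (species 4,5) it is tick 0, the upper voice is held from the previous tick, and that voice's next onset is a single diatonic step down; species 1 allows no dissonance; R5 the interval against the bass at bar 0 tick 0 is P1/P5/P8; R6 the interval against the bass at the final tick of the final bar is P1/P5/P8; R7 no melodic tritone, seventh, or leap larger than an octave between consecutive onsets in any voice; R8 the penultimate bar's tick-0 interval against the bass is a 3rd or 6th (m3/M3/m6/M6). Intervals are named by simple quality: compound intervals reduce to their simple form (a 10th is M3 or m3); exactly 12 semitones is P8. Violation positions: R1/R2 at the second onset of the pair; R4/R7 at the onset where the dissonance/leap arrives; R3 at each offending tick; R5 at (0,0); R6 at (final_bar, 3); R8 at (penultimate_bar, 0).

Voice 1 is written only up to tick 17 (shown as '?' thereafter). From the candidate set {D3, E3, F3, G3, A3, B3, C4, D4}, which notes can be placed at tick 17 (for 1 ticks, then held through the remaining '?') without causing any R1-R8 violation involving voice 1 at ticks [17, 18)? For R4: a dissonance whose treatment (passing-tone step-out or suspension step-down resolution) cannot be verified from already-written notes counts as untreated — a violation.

{A3, D3, D4, F3}

D3: legal
E3: violates R4
F3: legal
G3: violates R4
A3: legal
B3: violates R7
C4: violates R4
D4: legal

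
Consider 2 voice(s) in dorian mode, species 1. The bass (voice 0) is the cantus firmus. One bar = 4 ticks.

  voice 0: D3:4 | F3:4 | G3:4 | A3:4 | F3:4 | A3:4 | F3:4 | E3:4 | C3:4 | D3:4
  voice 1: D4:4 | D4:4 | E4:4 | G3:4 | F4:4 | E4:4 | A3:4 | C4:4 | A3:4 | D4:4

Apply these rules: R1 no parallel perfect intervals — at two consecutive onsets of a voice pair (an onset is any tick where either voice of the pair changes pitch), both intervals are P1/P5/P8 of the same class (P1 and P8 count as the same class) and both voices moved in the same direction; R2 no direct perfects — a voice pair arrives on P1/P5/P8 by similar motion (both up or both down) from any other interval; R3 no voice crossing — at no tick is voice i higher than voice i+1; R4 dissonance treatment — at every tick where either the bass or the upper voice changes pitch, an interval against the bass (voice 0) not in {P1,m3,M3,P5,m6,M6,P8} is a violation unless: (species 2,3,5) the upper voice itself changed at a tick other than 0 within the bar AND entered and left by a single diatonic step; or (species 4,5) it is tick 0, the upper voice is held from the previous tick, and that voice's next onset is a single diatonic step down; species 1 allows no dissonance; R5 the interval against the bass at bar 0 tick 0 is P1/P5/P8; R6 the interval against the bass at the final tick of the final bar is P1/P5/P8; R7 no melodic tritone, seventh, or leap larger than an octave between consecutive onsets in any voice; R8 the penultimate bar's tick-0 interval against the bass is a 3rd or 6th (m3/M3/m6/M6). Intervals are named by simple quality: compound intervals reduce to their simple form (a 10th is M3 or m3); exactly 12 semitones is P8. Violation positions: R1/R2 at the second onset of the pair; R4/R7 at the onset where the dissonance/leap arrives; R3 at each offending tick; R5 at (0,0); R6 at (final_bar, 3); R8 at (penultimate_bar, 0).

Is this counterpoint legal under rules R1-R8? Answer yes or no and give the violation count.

bar 0: v0=D3 v1=D4 (P8)
bar 1: v0=F3 v1=D4 (M6)
bar 2: v0=G3 v1=E4 (M6)
bar 3: v0=A3 v1=G3 (M2)
bar 4: v0=F3 v1=F4 (P8)
bar 5: v0=A3 v1=E4 (P5)
bar 6: v0=F3 v1=A3 (M3)
bar 7: v0=E3 v1=C4 (m6)
bar 8: v0=C3 v1=A3 (M6)
bar 9: v0=D3 v1=D4 (P8)
  R3 @ bar3.0: A3 above G3
  R4 @ bar3.0: A3/G3 M2 untreated
  R3 @ bar3.1: A3 above G3
  R3 @ bar3.2: A3 above G3
  R3 @ bar3.3: A3 above G3
  R7 @ bar4.0: G3->F4 leap 10st
  R2 @ bar9.0: C3/A3 M6 -> D3/D4 P8 similar

No (7 violations)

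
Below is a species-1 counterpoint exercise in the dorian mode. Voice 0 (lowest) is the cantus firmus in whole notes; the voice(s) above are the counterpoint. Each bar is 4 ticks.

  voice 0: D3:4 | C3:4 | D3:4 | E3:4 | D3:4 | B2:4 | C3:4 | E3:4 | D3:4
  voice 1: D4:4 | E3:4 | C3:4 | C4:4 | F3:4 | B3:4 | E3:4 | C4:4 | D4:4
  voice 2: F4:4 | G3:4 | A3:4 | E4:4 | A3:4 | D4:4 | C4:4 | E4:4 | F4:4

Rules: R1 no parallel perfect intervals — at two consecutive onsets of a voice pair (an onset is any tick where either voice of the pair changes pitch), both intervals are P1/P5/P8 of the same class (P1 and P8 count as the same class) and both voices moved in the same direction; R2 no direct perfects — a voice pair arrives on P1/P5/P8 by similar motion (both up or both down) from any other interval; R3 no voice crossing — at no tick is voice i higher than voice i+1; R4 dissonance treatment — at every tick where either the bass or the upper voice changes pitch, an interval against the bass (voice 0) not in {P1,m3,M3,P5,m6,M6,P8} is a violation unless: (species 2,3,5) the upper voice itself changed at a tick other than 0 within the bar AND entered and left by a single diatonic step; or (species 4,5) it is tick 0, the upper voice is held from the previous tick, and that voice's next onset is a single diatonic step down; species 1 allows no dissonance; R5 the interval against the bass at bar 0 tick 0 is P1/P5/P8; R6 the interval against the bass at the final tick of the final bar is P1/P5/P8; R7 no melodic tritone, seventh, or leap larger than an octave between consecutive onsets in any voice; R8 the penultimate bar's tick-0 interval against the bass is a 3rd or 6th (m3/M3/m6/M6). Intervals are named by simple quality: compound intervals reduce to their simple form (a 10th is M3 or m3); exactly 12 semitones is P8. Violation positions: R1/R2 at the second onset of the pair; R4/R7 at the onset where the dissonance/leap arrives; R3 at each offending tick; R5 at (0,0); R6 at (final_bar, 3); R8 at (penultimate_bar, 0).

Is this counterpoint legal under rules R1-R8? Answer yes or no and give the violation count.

No (16 violations)

bar 0: v0=D3 v1=D4 v2=F4 (m3)
bar 1: v0=C3 v1=E3 v2=G3 (P5)
bar 2: v0=D3 v1=C3 v2=A3 (P5)
bar 3: v0=E3 v1=C4 v2=E4 (P8)
bar 4: v0=D3 v1=F3 v2=A3 (P5)
bar 5: v0=B2 v1=B3 v2=D4 (m3)
bar 6: v0=C3 v1=E3 v2=C4 (P8)
bar 7: v0=E3 v1=C4 v2=E4 (P8)
bar 8: v0=D3 v1=D4 v2=F4 (m3)
  R5 @ bar0.0: opens on m3
  R2 @ bar1.0: D3/F4 m3 -> C3/G3 P5 similar
  R7 @ bar1.0: D4->E3 leap 10st
  R7 @ bar1.0: F4->G3 leap 10st
  R1 @ bar2.0: C3/G3 P5 -> D3/A3 P5 similar
  R3 @ bar2.0: D3 above C3
  R4 @ bar2.0: D3/C3 M2 untreated
  R3 @ bar2.1: D3 above C3
  R3 @ bar2.2: D3 above C3
  R3 @ bar2.3: D3 above C3
  R2 @ bar3.0: D3/A3 P5 -> E3/E4 P8 similar
  R2 @ bar4.0: E3/E4 P8 -> D3/A3 P5 similar
  R7 @ bar5.0: F3->B3 leap 6st
  R1 @ bar7.0: C3/C4 P8 -> E3/E4 P8 similar
  R8 @ bar7.0: penult P8 not 3rd/6th
  R6 @ bar8.3: closes on m3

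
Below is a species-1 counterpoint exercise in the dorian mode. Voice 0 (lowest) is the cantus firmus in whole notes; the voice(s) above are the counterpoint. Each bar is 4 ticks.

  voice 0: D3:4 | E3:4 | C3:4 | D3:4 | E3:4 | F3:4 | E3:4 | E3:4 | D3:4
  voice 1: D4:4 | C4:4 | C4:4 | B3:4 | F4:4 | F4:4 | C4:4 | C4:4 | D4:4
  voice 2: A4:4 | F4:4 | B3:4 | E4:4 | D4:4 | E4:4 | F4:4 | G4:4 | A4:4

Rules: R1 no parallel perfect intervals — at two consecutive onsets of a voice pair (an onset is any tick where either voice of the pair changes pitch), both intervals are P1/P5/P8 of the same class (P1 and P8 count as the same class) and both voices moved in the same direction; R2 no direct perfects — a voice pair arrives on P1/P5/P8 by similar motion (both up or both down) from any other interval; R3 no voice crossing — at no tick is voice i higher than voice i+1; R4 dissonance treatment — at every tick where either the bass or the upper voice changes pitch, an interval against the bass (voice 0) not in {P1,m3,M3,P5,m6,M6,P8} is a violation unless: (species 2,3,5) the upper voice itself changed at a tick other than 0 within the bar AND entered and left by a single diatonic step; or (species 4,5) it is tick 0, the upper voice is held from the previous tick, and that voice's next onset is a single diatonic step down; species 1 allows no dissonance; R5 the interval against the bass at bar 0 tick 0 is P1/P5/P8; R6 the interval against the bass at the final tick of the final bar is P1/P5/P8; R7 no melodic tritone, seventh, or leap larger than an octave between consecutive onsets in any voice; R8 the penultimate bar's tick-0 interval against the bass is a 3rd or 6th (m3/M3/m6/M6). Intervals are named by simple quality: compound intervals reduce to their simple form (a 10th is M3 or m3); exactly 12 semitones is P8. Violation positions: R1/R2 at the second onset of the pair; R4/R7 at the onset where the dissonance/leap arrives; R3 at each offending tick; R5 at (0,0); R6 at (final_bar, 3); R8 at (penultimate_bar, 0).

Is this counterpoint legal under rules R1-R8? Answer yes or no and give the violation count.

bar 0: v0=D3 v1=D4 v2=A4 (P5)
bar 1: v0=E3 v1=C4 v2=F4 (m2)
bar 2: v0=C3 v1=C4 v2=B3 (M7)
bar 3: v0=D3 v1=B3 v2=E4 (M2)
bar 4: v0=E3 v1=F4 v2=D4 (m7)
bar 5: v0=F3 v1=F4 v2=E4 (M7)
bar 6: v0=E3 v1=C4 v2=F4 (m2)
bar 7: v0=E3 v1=C4 v2=G4 (m3)
bar 8: v0=D3 v1=D4 v2=A4 (P5)
  R4 @ bar1.0: E3/F4 m2 untreated
  R3 @ bar2.0: C4 above B3
  R4 @ bar2.0: C3/B3 M7 untreated
  R7 @ bar2.0: F4->B3 leap 6st
  R3 @ bar2.1: C4 above B3
  R3 @ bar2.2: C4 above B3
  R3 @ bar2.3: C4 above B3
  R4 @ bar3.0: D3/E4 M2 untreated
  R3 @ bar4.0: F4 above D4
  R4 @ bar4.0: E3/F4 m2 untreated
  R4 @ bar4.0: E3/D4 m7 untreated
  R7 @ bar4.0: B3->F4 leap 6st
  R3 @ bar4.1: F4 above D4
  R3 @ bar4.2: F4 above D4
  R3 @ bar4.3: F4 above D4
  R3 @ bar5.0: F4 above E4
  R4 @ bar5.0: F3/E4 M7 untreated
  R3 @ bar5.1: F4 above E4
  R3 @ bar5.2: F4 above E4
  R3 @ bar5.3: F4 above E4
  R4 @ bar6.0: E3/F4 m2 untreated
  R1 @ bar8.0: C4/G4 P5 -> D4/A4 P5 similar

No (22 violations)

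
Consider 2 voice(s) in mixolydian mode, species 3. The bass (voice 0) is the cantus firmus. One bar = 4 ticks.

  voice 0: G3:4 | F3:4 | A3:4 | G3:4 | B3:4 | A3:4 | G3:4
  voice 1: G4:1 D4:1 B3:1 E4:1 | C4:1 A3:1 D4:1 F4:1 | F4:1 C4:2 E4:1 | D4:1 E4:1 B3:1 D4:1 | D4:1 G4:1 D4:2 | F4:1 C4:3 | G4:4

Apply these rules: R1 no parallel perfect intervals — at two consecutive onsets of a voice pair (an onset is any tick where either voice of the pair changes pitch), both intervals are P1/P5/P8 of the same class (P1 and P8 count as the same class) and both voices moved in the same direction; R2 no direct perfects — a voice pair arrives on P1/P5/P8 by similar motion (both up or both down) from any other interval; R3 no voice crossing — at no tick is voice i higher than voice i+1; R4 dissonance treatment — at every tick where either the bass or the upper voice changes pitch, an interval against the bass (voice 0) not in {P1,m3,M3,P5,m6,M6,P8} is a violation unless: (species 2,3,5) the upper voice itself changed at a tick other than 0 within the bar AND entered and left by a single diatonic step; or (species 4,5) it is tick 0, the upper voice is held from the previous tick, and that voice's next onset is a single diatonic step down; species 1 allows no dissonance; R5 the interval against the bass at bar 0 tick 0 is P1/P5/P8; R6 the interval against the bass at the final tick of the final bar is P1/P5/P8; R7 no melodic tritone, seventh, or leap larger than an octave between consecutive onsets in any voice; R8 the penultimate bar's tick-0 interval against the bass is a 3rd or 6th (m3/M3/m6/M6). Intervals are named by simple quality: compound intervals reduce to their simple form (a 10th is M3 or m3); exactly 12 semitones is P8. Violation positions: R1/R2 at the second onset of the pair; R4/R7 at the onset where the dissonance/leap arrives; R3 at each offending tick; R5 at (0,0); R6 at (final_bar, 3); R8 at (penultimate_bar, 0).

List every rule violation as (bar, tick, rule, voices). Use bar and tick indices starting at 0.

bar 0: v0=G3 v1=G4 downbeat P8
bar 1: v0=F3 v1=C4 downbeat P5
bar 2: v0=A3 v1=F4 downbeat m6
bar 3: v0=G3 v1=D4 downbeat P5
bar 4: v0=B3 v1=D4 downbeat m3
bar 5: v0=A3 v1=F4 downbeat m6
bar 6: v0=G3 v1=G4 downbeat P8
  -> R2 @ bar 1 tick 0 v(0, 1): G3/E4 M6 -> F3/C4 P5 similar
  -> R1 @ bar 3 tick 0 v(0, 1): A3/E4 P5 -> G3/D4 P5 similar

(1, 0, R2, (0, 1))
(3, 0, R1, (0, 1))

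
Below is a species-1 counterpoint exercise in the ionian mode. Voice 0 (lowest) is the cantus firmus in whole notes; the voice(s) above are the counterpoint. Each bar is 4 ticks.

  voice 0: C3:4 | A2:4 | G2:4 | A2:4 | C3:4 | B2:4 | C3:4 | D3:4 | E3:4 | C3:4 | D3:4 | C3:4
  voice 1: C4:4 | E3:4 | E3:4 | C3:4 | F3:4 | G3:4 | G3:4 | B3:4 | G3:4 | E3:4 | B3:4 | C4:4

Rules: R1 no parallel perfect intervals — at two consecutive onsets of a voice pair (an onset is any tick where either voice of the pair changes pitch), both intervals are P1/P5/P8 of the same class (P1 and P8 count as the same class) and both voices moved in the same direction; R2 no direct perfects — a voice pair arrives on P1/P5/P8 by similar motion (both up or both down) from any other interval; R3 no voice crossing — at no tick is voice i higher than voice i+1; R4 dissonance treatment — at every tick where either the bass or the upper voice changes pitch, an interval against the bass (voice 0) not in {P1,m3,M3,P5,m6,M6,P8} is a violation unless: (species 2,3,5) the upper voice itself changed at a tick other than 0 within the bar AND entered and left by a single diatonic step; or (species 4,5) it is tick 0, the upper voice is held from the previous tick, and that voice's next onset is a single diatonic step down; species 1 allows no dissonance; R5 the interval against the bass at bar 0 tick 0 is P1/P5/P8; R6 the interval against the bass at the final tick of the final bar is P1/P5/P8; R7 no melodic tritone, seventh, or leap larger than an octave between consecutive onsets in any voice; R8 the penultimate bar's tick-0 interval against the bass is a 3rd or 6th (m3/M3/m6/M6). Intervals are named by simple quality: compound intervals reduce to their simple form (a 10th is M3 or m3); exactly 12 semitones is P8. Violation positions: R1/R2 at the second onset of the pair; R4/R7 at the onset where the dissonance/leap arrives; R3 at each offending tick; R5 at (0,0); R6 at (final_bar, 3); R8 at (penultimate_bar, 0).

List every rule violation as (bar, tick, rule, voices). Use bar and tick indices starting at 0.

(1, 0, R2, (0, 1))
(4, 0, R4, (0, 1))

bar 0: v0=C3 v1=C4 downbeat P8
bar 1: v0=A2 v1=E3 downbeat P5
bar 2: v0=G2 v1=E3 downbeat M6
bar 3: v0=A2 v1=C3 downbeat m3
bar 4: v0=C3 v1=F3 downbeat P4
bar 5: v0=B2 v1=G3 downbeat m6
bar 6: v0=C3 v1=G3 downbeat P5
bar 7: v0=D3 v1=B3 downbeat M6
bar 8: v0=E3 v1=G3 downbeat m3
bar 9: v0=C3 v1=E3 downbeat M3
bar 10: v0=D3 v1=B3 downbeat M6
bar 11: v0=C3 v1=C4 downbeat P8
  -> R2 @ bar 1 tick 0 v(0, 1): C3/C4 P8 -> A2/E3 P5 similar
  -> R4 @ bar 4 tick 0 v(0, 1): C3/F3 P4 untreated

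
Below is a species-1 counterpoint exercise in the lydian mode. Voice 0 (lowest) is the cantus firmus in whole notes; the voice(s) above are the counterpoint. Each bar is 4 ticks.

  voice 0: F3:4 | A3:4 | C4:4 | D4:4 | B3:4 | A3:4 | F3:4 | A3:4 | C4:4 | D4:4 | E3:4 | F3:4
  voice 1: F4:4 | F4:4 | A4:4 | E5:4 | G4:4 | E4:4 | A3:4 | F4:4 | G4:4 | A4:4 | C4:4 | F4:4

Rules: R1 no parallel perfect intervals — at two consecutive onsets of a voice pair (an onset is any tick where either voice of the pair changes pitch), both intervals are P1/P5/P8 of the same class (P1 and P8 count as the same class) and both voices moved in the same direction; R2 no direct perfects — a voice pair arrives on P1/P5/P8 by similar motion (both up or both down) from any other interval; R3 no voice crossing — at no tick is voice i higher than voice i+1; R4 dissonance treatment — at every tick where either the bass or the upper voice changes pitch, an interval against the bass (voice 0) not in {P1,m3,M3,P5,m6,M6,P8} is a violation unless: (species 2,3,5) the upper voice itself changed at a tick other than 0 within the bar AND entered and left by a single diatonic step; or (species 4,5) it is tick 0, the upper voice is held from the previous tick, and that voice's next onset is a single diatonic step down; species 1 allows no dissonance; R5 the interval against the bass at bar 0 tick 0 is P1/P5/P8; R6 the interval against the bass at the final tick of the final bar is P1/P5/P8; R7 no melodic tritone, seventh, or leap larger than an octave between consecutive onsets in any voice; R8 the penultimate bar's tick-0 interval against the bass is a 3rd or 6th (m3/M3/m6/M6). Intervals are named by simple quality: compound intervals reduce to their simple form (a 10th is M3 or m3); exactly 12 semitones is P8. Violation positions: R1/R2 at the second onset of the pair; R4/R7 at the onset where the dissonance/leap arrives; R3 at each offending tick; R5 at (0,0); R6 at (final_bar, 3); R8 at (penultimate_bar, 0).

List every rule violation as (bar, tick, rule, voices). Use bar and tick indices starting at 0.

(3, 0, R4, (0, 1))
(5, 0, R2, (0, 1))
(8, 0, R2, (0, 1))
(9, 0, R1, (0, 1))
(10, 0, R7, (0,))
(11, 0, R2, (0, 1))

bar 0: v0=F3 v1=F4 downbeat P8
bar 1: v0=A3 v1=F4 downbeat m6
bar 2: v0=C4 v1=A4 downbeat M6
bar 3: v0=D4 v1=E5 downbeat M2
bar 4: v0=B3 v1=G4 downbeat m6
bar 5: v0=A3 v1=E4 downbeat P5
bar 6: v0=F3 v1=A3 downbeat M3
bar 7: v0=A3 v1=F4 downbeat m6
bar 8: v0=C4 v1=G4 downbeat P5
bar 9: v0=D4 v1=A4 downbeat P5
bar 10: v0=E3 v1=C4 downbeat m6
bar 11: v0=F3 v1=F4 downbeat P8
  -> R4 @ bar 3 tick 0 v(0, 1): D4/E5 M2 untreated
  -> R2 @ bar 5 tick 0 v(0, 1): B3/G4 m6 -> A3/E4 P5 similar
  -> R2 @ bar 8 tick 0 v(0, 1): A3/F4 m6 -> C4/G4 P5 similar
  -> R1 @ bar 9 tick 0 v(0, 1): C4/G4 P5 -> D4/A4 P5 similar
  -> R7 @ bar 10 tick 0 v(0,): D4->E3 leap 10st
  -> R2 @ bar 11 tick 0 v(0, 1): E3/C4 m6 -> F3/F4 P8 similar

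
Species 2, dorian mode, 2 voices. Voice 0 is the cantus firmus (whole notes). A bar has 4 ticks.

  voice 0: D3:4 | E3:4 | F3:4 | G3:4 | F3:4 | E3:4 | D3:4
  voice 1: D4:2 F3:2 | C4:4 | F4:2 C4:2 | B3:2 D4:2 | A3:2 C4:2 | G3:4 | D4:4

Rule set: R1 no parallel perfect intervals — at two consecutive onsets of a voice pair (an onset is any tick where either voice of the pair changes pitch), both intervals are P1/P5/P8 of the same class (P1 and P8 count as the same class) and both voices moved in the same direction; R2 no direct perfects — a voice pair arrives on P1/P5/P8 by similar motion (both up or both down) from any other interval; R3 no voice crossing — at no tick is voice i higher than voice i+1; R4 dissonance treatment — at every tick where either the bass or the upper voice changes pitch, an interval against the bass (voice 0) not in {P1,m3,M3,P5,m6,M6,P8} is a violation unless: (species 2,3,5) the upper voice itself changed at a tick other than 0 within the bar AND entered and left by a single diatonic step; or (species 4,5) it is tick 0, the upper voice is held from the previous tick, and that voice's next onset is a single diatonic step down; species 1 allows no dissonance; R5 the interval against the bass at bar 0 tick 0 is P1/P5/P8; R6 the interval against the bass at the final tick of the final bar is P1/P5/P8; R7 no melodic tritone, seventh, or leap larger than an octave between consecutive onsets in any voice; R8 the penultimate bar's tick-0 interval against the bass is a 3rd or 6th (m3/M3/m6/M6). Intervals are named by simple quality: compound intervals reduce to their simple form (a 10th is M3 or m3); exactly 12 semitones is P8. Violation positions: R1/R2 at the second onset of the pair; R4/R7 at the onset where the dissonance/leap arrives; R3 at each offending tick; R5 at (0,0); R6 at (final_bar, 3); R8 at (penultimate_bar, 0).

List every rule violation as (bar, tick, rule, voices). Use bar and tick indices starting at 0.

(2, 0, R2, (0, 1))

bar 0: v0=D3 v1=D4 downbeat P8
bar 1: v0=E3 v1=C4 downbeat m6
bar 2: v0=F3 v1=F4 downbeat P8
bar 3: v0=G3 v1=B3 downbeat M3
bar 4: v0=F3 v1=A3 downbeat M3
bar 5: v0=E3 v1=G3 downbeat m3
bar 6: v0=D3 v1=D4 downbeat P8
  -> R2 @ bar 2 tick 0 v(0, 1): E3/C4 m6 -> F3/F4 P8 similar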